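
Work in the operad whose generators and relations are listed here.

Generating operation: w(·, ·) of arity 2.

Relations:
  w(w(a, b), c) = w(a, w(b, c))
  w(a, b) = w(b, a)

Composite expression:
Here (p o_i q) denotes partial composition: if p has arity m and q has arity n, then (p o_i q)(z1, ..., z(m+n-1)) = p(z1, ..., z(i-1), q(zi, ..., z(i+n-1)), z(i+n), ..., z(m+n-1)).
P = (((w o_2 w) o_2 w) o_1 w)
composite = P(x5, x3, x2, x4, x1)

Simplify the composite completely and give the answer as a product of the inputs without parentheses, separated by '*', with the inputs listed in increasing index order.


x1 * x2 * x3 * x4 * x5

Key point: w commutes, so take the x-inputs in any fixed order.
w(x5, x3) unparenthesizes to x5 * x3
w(x2, x4) unparenthesizes to x2 * x4
w(w(x2, x4), x1) unparenthesizes to x2 * x4 * x1
w(w(x5, x3), w(w(x2, x4), x1)) unparenthesizes to x5 * x3 * x2 * x4 * x1
commutativity sorts the factors: x1 * x2 * x3 * x4 * x5


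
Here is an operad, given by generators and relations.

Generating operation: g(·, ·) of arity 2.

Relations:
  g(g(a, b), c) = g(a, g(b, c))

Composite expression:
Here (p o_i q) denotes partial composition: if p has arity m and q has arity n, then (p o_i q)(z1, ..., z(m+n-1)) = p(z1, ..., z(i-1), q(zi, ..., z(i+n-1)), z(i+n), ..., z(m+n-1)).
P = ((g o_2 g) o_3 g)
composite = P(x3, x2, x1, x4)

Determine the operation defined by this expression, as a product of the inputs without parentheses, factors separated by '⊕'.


x3 ⊕ x2 ⊕ x1 ⊕ x4


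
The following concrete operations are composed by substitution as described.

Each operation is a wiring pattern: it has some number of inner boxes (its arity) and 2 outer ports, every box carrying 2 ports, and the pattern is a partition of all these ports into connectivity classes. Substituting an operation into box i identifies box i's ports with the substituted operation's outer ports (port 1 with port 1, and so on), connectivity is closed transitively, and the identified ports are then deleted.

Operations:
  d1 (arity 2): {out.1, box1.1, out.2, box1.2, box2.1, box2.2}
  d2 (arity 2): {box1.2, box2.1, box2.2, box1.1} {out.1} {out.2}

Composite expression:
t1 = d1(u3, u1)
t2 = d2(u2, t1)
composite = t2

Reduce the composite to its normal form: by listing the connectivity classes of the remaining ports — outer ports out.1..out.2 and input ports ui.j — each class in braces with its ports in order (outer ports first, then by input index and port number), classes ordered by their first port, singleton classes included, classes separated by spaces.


{out.1} {out.2} {u1.1, u1.2, u2.1, u2.2, u3.1, u3.2}


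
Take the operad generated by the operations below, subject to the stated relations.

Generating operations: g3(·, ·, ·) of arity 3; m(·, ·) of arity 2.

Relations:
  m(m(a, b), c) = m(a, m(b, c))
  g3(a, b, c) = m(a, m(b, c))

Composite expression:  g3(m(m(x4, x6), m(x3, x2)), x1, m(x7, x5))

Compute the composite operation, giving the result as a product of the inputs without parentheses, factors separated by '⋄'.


x4 ⋄ x6 ⋄ x3 ⋄ x2 ⋄ x1 ⋄ x7 ⋄ x5


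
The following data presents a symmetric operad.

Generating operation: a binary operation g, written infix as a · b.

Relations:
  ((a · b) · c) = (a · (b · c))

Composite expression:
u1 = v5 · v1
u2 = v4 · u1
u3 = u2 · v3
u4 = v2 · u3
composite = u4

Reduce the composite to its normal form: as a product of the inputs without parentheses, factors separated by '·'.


Under associativity of g, the answer is the v's in reading order.
(v5 · v1) unparenthesizes to v5 · v1
(v4 · (v5 · v1)) unparenthesizes to v4 · v5 · v1
((v4 · (v5 · v1)) · v3) unparenthesizes to v4 · v5 · v1 · v3
(v2 · ((v4 · (v5 · v1)) · v3)) unparenthesizes to v2 · v4 · v5 · v1 · v3

v2 · v4 · v5 · v1 · v3


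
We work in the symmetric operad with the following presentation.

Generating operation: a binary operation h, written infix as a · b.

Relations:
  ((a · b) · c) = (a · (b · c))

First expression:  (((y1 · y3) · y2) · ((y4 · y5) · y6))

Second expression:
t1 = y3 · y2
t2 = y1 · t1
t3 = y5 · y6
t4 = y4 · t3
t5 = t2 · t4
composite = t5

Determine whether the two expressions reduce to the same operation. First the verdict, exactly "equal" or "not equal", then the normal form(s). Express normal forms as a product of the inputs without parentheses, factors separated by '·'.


equal; both compose to y1 · y3 · y2 · y4 · y5 · y6

The first expression, normalized: y1 · y3 · y2 · y4 · y5 · y6
The second expression, normalized: y1 · y3 · y2 · y4 · y5 · y6
One common form — equal.


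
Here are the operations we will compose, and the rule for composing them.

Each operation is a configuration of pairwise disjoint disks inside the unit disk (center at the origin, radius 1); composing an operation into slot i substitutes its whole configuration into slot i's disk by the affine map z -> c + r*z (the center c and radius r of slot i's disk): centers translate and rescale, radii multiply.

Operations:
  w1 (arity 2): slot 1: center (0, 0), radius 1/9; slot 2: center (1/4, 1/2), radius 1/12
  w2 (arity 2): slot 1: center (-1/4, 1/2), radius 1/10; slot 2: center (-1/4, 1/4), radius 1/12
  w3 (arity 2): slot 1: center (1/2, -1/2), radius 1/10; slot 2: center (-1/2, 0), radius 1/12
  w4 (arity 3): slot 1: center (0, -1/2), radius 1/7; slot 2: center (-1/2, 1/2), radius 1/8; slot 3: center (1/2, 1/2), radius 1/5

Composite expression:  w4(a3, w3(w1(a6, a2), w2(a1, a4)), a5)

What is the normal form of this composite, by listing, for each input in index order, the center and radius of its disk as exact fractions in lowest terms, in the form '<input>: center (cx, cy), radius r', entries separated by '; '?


Below w4, radii multiply path by path; the a-disk centers shift.
a3: after 1 affine step, its disk has center (0, -1/2), radius 1/7
a6: after 3 affine steps, its disk has center (-7/16, 7/16), radius 1/720
a2: after 3 affine steps, its disk has center (-139/320, 71/160), radius 1/960
a1: after 3 affine steps, its disk has center (-217/384, 97/192), radius 1/960
a4: after 3 affine steps, its disk has center (-217/384, 193/384), radius 1/1152
a5: after 1 affine step, its disk has center (1/2, 1/2), radius 1/5

a1: center (-217/384, 97/192), radius 1/960; a2: center (-139/320, 71/160), radius 1/960; a3: center (0, -1/2), radius 1/7; a4: center (-217/384, 193/384), radius 1/1152; a5: center (1/2, 1/2), radius 1/5; a6: center (-7/16, 7/16), radius 1/720


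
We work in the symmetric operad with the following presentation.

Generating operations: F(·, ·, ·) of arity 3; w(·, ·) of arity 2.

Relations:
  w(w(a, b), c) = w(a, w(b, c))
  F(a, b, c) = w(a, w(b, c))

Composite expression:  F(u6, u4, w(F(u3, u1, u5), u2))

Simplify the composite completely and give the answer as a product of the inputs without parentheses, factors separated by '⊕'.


u6 ⊕ u4 ⊕ u3 ⊕ u1 ⊕ u5 ⊕ u2

All parenthesizations of F agree; list the u-inputs left to right.
F(u3, u1, u5) unparenthesizes to u3 ⊕ u1 ⊕ u5
w(F(u3, u1, u5), u2) unparenthesizes to u3 ⊕ u1 ⊕ u5 ⊕ u2
F(u6, u4, w(F(u3, u1, u5), u2)) unparenthesizes to u6 ⊕ u4 ⊕ u3 ⊕ u1 ⊕ u5 ⊕ u2


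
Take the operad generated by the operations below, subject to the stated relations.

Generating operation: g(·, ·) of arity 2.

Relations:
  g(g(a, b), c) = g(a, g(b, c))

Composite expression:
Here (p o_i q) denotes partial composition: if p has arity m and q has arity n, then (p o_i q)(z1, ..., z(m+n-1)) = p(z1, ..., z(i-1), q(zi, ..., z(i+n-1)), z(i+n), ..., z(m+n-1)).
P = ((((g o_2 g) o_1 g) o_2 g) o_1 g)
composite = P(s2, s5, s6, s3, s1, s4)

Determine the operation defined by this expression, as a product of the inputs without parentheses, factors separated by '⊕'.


s2 ⊕ s5 ⊕ s6 ⊕ s3 ⊕ s1 ⊕ s4

Key point: g is associative — brackets drop, the s-order remains.
g(s2, s5) reduces to s2 ⊕ s5
g(s6, s3) reduces to s6 ⊕ s3
g(g(s2, s5), g(s6, s3)) reduces to s2 ⊕ s5 ⊕ s6 ⊕ s3
g(s1, s4) reduces to s1 ⊕ s4
g(g(g(s2, s5), g(s6, s3)), g(s1, s4)) reduces to s2 ⊕ s5 ⊕ s6 ⊕ s3 ⊕ s1 ⊕ s4


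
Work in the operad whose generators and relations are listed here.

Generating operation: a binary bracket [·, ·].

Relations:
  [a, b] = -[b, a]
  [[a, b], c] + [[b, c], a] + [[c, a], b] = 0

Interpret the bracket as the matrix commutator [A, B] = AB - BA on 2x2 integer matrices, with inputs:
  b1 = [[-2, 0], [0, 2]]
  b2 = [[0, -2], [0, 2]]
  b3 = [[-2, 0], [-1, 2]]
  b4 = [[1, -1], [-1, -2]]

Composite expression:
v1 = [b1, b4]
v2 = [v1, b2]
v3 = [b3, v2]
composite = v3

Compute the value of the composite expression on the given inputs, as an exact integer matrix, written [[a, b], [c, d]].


[b1, b4] = [[0, 4], [-4, 0]]
[[b1, b4], b2] = [[-8, 8], [8, 8]]
[b3, [[b1, b4], b2]] = [[8, -32], [48, -8]]

[[8, -32], [48, -8]]


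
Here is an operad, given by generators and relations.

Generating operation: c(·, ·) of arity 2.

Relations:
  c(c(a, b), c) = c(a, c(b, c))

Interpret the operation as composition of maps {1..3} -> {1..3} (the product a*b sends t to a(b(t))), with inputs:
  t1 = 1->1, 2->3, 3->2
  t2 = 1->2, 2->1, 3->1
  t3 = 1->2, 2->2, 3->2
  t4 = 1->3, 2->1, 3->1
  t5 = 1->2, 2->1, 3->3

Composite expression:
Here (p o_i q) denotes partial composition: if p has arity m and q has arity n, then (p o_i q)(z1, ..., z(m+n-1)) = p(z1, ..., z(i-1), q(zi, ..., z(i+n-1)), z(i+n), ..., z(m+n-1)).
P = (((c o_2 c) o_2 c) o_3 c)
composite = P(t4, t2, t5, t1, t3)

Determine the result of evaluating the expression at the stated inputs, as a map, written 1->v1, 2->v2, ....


1->3, 2->3, 3->3

c(t5, t1) = 1->2, 2->3, 3->1
c(t2, c(t5, t1)) = 1->1, 2->1, 3->2
c(c(t2, c(t5, t1)), t3) = 1->1, 2->1, 3->1
c(t4, c(c(t2, c(t5, t1)), t3)) = 1->3, 2->3, 3->3


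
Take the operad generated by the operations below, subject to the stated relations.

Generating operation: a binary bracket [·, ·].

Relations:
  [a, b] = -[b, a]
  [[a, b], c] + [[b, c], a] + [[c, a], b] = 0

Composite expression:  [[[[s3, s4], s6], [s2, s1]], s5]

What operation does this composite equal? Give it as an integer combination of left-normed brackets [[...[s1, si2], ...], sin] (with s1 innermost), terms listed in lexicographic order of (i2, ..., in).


[[[[[s1, s2], s3], s4], s6], s5] - [[[[[s1, s2], s4], s3], s6], s5] - [[[[[s1, s2], s6], s3], s4], s5] + [[[[[s1, s2], s6], s4], s3], s5]

A multilinear Lie element is pinned by s1-initial words (s1 innermost).
Composite bracket: [[[[s3, s4], s6], [s2, s1]], s5]
Full expansion: 32 signed words from ab - ba (2^5 = 32).
Keep just the words that open with s1:
  from s1s2s3s4s6s5, sign +1: term +[[[[[s1, s2], s3], s4], s6], s5]
  from s1s2s4s3s6s5, sign -1: term -[[[[[s1, s2], s4], s3], s6], s5]
  from s1s2s6s3s4s5, sign -1: term -[[[[[s1, s2], s6], s3], s4], s5]
  from s1s2s6s4s3s5, sign +1: term +[[[[[s1, s2], s6], s4], s3], s5]


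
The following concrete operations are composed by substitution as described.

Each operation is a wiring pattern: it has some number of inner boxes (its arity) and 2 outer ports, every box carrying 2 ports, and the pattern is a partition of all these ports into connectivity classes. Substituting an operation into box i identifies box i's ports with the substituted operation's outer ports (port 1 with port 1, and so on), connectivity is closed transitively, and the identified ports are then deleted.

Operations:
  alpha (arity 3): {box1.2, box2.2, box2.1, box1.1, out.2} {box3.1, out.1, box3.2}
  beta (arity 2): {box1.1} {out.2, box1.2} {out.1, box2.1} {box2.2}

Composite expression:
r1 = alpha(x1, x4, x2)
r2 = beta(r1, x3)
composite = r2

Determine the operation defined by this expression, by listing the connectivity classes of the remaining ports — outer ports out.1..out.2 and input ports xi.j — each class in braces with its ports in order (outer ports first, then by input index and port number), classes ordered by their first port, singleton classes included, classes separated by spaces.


{out.1, x3.1} {out.2, x1.1, x1.2, x4.1, x4.2} {x2.1, x2.2} {x3.2}

After gluing at beta, chains via deleted ports link the x-ports.
the subtree at alpha composes to {out.1, x2.1, x2.2} {out.2, x1.1, x1.2, x4.1, x4.2} on (x1, x4, x2); out.j = own outer ports
the subtree at beta composes to {out.1, x3.1} {out.2, x1.1, x1.2, x4.1, x4.2} {x2.1, x2.2} {x3.2} on (x1, x4, x2, x3); out.j = own outer ports


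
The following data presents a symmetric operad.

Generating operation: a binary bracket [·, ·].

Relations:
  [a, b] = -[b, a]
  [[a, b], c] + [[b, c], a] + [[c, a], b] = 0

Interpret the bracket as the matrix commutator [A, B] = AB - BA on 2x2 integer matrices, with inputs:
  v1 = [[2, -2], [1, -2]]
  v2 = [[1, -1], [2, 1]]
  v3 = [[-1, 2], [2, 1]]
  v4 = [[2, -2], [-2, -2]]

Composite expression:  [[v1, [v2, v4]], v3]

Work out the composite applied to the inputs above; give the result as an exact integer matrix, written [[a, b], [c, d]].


[[120, 0], [120, -120]]

[v2, v4] = [[6, 4], [8, -6]]
[v1, [v2, v4]] = [[-20, 40], [-20, 20]]
[[v1, [v2, v4]], v3] = [[120, 0], [120, -120]]


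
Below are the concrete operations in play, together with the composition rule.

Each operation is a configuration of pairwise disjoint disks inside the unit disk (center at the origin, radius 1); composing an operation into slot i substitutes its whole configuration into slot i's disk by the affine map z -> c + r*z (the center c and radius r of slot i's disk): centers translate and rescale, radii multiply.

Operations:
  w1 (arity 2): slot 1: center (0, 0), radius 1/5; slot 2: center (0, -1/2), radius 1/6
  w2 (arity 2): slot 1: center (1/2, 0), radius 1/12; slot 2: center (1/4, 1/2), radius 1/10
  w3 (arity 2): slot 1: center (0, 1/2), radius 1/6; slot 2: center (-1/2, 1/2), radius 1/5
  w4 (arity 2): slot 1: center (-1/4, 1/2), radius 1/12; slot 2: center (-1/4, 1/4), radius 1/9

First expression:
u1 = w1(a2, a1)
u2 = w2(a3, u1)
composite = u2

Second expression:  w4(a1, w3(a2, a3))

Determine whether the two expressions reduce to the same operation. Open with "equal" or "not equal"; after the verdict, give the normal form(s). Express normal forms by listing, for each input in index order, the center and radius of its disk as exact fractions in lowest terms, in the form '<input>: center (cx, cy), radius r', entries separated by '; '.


not equal — first a1: center (1/4, 9/20), radius 1/60; a2: center (1/4, 1/2), radius 1/50; a3: center (1/2, 0), radius 1/12, second a1: center (-1/4, 1/2), radius 1/12; a2: center (-1/4, 11/36), radius 1/54; a3: center (-11/36, 11/36), radius 1/45

The first expression reduces to a1: center (1/4, 9/20), radius 1/60; a2: center (1/4, 1/2), radius 1/50; a3: center (1/2, 0), radius 1/12
The second expression reduces to a1: center (-1/4, 1/2), radius 1/12; a2: center (-1/4, 11/36), radius 1/54; a3: center (-11/36, 11/36), radius 1/45
The normal forms differ: not equal.


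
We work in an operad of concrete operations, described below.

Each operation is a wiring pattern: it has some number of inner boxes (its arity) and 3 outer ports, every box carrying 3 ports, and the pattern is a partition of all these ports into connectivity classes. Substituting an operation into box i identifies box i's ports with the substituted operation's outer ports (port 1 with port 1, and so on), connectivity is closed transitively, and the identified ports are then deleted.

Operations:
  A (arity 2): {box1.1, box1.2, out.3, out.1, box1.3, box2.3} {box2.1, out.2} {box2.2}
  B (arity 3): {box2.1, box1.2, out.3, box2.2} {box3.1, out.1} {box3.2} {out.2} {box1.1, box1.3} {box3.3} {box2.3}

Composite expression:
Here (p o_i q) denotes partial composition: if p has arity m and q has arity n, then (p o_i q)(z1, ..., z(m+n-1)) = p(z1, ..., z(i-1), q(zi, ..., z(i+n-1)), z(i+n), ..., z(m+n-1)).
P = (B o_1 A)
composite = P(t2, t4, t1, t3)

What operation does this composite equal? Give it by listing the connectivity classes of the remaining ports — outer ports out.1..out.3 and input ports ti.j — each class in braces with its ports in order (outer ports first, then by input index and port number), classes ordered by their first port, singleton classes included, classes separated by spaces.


{out.1, t3.1} {out.2} {out.3, t1.1, t1.2, t4.1} {t1.3} {t2.1, t2.2, t2.3, t4.3} {t3.2} {t3.3} {t4.2}

Two ports join when wires chain via B-identified ports.
after A, the pattern on (t2, t4) reads {out.1, out.3, t2.1, t2.2, t2.3, t4.3} {out.2, t4.1} {t4.2} (out.j = its outer ports)
after B, the pattern on (t2, t4, t1, t3) reads {out.1, t3.1} {out.2} {out.3, t1.1, t1.2, t4.1} {t1.3} {t2.1, t2.2, t2.3, t4.3} {t3.2} {t3.3} {t4.2} (out.j = its outer ports)


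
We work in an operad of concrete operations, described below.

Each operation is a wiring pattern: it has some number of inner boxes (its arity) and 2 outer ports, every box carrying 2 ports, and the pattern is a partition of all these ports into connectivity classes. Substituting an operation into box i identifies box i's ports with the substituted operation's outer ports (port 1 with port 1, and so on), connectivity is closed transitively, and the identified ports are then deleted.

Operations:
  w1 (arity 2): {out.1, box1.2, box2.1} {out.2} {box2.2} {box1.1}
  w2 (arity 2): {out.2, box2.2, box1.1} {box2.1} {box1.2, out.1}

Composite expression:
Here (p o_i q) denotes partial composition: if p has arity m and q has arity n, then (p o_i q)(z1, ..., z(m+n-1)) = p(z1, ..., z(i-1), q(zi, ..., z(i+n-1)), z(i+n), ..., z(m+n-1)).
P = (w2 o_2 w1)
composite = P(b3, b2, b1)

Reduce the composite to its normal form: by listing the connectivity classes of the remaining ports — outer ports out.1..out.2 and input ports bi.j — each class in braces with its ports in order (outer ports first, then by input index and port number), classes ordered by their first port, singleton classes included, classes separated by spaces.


Two ports join when wires chain via w2-identified ports.
through w1, on inputs (b2, b1): {out.1, b1.1, b2.2} {out.2} {b1.2} {b2.1} (out.j = stage outer ports)
through w2, on inputs (b3, b2, b1): {out.1, b3.2} {out.2, b3.1} {b1.1, b2.2} {b1.2} {b2.1} (out.j = stage outer ports)

{out.1, b3.2} {out.2, b3.1} {b1.1, b2.2} {b1.2} {b2.1}


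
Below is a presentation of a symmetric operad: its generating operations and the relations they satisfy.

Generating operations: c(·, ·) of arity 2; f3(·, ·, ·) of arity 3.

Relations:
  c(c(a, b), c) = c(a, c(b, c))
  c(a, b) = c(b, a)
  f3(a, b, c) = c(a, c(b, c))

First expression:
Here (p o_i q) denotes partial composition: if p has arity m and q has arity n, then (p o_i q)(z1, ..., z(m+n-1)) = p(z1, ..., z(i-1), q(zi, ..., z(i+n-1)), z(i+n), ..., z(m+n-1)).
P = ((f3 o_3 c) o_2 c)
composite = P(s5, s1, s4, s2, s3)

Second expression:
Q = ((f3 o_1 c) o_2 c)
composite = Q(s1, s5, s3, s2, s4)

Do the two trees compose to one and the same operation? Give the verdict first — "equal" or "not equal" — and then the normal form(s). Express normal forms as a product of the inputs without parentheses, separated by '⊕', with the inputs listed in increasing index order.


The first expression reduces to s1 ⊕ s2 ⊕ s3 ⊕ s4 ⊕ s5
The second expression reduces to s1 ⊕ s2 ⊕ s3 ⊕ s4 ⊕ s5
Both agree, so they are equal.

equal — both sides give s1 ⊕ s2 ⊕ s3 ⊕ s4 ⊕ s5


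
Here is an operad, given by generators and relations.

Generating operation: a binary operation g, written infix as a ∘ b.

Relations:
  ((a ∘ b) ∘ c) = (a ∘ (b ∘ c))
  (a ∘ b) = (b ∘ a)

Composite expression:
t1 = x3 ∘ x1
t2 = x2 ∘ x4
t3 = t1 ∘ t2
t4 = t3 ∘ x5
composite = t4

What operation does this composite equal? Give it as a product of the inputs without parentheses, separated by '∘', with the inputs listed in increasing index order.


Both nesting and order wash out for g; what remains is which x's occur.
(x3 ∘ x1) flattens to x3 ∘ x1
(x2 ∘ x4) flattens to x2 ∘ x4
((x3 ∘ x1) ∘ (x2 ∘ x4)) flattens to x3 ∘ x1 ∘ x2 ∘ x4
(((x3 ∘ x1) ∘ (x2 ∘ x4)) ∘ x5) flattens to x3 ∘ x1 ∘ x2 ∘ x4 ∘ x5
the factors in increasing index order: x1 ∘ x2 ∘ x3 ∘ x4 ∘ x5

x1 ∘ x2 ∘ x3 ∘ x4 ∘ x5


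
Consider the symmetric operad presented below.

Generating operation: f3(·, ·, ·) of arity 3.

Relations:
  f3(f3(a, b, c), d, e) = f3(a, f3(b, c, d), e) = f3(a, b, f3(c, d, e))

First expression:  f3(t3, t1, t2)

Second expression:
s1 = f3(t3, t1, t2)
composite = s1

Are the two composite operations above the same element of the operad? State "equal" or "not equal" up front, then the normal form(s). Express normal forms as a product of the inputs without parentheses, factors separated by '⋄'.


The first composite normalizes to t3 ⋄ t1 ⋄ t2
The second composite normalizes to t3 ⋄ t1 ⋄ t2
The forms coincide; equal.

equal — both sides give t3 ⋄ t1 ⋄ t2


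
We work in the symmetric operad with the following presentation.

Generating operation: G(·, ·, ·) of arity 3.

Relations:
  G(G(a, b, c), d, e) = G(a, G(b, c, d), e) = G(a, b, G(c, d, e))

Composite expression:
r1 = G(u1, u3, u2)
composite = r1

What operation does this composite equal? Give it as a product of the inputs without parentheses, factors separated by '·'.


u1 · u3 · u2

Every regrouping of G is equal, so read the u-inputs in written order.
G(u1, u3, u2) unparenthesizes to u1 · u3 · u2


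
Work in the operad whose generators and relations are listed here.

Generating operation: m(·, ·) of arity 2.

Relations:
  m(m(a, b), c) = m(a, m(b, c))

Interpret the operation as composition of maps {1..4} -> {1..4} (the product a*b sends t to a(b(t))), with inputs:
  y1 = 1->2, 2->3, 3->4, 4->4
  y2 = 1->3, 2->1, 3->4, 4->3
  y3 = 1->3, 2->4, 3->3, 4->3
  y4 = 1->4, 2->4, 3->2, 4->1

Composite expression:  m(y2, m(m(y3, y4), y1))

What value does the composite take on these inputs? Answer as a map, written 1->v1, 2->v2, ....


1->4, 2->3, 3->4, 4->4

m(y3, y4) = 1->3, 2->3, 3->4, 4->3
m(m(y3, y4), y1) = 1->3, 2->4, 3->3, 4->3
m(y2, m(m(y3, y4), y1)) = 1->4, 2->3, 3->4, 4->4


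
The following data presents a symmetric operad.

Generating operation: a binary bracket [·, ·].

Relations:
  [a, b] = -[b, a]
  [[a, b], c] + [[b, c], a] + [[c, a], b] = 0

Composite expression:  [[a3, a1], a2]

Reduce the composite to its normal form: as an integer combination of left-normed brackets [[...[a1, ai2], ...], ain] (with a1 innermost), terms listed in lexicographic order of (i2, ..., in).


-[[a1, a3], a2]

In the tensor algebra, words opening a1 carry the a1-anchored form.
Composite bracket: [[a3, a1], a2]
Each bracket splits as ab - ba, giving 4 signed words (2^2 = 4).
Coefficients come from the a1-initial words:
  from a1a3a2, sign -1: term -[[a1, a3], a2]


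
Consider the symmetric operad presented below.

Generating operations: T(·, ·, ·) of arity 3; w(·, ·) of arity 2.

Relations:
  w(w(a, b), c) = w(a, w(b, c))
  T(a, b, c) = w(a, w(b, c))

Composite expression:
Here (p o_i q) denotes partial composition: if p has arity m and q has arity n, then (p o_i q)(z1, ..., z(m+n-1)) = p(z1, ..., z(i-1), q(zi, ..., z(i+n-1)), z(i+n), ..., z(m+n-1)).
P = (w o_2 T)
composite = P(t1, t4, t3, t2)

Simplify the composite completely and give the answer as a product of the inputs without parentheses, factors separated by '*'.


t1 * t4 * t3 * t2

Every regrouping of w is equal, so read the t-inputs in written order.
T(t4, t3, t2) spells out as t4 * t3 * t2
w(t1, T(t4, t3, t2)) spells out as t1 * t4 * t3 * t2


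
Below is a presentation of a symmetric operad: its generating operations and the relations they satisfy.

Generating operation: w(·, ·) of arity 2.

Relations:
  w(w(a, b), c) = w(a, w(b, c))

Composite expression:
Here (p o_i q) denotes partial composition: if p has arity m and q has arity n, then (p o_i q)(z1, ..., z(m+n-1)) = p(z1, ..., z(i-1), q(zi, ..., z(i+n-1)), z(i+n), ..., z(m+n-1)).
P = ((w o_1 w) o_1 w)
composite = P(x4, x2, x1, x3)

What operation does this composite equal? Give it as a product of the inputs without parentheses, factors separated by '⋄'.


The w-tree's shape is irrelevant; the x-reading-order decides.
w(x4, x2) reduces to x4 ⋄ x2
w(w(x4, x2), x1) reduces to x4 ⋄ x2 ⋄ x1
w(w(w(x4, x2), x1), x3) reduces to x4 ⋄ x2 ⋄ x1 ⋄ x3

x4 ⋄ x2 ⋄ x1 ⋄ x3


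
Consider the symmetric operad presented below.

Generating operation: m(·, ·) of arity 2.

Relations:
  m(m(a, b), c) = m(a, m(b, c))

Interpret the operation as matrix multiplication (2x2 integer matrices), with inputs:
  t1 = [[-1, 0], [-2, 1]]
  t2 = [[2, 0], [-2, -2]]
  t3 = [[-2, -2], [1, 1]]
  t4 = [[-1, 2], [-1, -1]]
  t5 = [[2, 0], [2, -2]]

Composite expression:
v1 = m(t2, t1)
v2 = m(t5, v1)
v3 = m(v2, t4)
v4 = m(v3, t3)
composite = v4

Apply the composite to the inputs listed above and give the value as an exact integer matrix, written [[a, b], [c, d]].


[[-16, -16], [-60, -60]]

m(t2, t1) = [[-2, 0], [6, -2]]
m(t5, m(t2, t1)) = [[-4, 0], [-16, 4]]
m(m(t5, m(t2, t1)), t4) = [[4, -8], [12, -36]]
m(m(m(t5, m(t2, t1)), t4), t3) = [[-16, -16], [-60, -60]]


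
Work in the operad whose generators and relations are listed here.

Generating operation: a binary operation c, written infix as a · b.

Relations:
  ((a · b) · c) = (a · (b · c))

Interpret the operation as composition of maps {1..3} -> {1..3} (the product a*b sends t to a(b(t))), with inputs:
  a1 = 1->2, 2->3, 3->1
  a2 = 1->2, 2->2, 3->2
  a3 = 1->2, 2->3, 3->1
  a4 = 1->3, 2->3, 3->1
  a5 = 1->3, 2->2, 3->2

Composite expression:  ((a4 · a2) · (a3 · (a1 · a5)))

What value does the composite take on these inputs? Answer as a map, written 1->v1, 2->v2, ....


(a4 · a2) = 1->3, 2->3, 3->3
(a1 · a5) = 1->1, 2->3, 3->3
(a3 · (a1 · a5)) = 1->2, 2->1, 3->1
((a4 · a2) · (a3 · (a1 · a5))) = 1->3, 2->3, 3->3

1->3, 2->3, 3->3


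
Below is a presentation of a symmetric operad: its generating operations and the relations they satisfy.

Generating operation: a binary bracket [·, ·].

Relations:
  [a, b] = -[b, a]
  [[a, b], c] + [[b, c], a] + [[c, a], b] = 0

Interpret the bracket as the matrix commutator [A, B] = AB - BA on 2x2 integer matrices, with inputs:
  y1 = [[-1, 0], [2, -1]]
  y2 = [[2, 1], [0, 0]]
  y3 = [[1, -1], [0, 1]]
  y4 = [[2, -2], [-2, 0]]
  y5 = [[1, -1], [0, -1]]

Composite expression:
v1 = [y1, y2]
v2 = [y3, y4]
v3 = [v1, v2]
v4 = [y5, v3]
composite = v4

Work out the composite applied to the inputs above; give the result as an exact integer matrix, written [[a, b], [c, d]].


[[-16, -32], [-32, 16]]


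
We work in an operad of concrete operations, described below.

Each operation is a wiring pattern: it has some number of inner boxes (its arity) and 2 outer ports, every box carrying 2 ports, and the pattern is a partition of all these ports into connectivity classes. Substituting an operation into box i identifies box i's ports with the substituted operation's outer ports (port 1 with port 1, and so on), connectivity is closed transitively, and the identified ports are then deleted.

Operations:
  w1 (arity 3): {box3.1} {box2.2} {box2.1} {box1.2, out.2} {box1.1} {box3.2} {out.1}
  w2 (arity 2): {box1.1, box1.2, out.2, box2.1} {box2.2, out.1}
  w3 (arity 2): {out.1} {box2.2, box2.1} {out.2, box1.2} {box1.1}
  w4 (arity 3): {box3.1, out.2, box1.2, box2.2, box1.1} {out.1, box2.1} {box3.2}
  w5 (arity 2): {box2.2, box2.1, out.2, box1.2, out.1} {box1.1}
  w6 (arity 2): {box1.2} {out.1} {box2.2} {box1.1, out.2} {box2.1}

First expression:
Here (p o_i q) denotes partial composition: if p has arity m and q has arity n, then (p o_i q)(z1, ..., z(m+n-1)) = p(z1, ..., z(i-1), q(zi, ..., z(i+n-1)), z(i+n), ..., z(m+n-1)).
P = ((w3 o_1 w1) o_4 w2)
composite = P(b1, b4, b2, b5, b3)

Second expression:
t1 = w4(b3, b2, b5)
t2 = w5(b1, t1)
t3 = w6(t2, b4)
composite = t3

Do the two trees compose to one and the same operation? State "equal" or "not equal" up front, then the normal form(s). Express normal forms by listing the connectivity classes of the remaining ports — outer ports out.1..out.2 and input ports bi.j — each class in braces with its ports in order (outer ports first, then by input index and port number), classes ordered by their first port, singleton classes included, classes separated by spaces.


not equal: they reduce to {out.1} {out.2, b1.2} {b1.1} {b2.1} {b2.2} {b3.1, b3.2, b5.1, b5.2} {b4.1} {b4.2} and {out.1} {out.2, b1.2, b2.1, b2.2, b3.1, b3.2, b5.1} {b1.1} {b4.1} {b4.2} {b5.2}


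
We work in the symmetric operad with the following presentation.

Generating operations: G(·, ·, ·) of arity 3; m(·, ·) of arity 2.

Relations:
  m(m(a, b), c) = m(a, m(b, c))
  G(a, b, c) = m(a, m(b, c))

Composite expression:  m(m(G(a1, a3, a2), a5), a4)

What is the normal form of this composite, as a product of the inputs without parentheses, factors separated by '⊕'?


a1 ⊕ a3 ⊕ a2 ⊕ a5 ⊕ a4


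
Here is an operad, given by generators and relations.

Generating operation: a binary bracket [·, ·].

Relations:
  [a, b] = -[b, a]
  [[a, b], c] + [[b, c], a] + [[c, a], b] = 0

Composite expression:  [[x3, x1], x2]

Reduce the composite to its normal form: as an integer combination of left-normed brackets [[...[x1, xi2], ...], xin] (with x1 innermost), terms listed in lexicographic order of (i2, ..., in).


-[[x1, x3], x2]

A multilinear Lie element is pinned by x1-initial words (x1 innermost).
Composite bracket: [[x3, x1], x2]
Expanding via [a, b] = ab - ba: 4 signed words (2^2 = 4).
Words beginning with x1 determine it all:
  the word x1x3x2 carries sign -1 and contributes -[[x1, x3], x2]


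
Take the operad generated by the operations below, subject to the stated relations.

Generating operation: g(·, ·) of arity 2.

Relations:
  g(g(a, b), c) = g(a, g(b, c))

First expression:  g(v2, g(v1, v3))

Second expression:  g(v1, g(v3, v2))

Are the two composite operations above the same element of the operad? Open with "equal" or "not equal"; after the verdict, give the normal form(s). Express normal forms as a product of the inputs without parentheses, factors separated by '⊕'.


The first expression reduces to v2 ⊕ v1 ⊕ v3
The second expression reduces to v1 ⊕ v3 ⊕ v2
The normal forms differ: not equal.

not equal; first: v2 ⊕ v1 ⊕ v3; second: v1 ⊕ v3 ⊕ v2


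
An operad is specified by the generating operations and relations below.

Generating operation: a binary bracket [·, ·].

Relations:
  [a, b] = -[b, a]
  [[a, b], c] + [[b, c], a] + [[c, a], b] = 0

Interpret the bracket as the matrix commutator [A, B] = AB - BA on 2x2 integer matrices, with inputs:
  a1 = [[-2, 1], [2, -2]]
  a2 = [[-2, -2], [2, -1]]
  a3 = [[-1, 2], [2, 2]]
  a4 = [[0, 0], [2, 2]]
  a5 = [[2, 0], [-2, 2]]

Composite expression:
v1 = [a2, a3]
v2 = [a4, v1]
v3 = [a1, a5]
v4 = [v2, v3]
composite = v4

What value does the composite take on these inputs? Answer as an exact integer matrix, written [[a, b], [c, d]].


[[0, 64], [160, 0]]

[a2, a3] = [[-8, -8], [-4, 8]]
[a4, [a2, a3]] = [[16, 16], [-40, -16]]
[a1, a5] = [[-2, 0], [0, 2]]
[[a4, [a2, a3]], [a1, a5]] = [[0, 64], [160, 0]]


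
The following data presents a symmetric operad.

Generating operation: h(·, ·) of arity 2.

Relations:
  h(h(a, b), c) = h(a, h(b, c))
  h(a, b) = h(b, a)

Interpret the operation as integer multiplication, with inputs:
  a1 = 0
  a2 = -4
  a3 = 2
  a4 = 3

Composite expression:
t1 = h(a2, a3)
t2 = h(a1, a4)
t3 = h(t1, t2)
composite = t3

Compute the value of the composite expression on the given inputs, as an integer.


0

h(a2, a3) = -8
h(a1, a4) = 0
h(h(a2, a3), h(a1, a4)) = 0


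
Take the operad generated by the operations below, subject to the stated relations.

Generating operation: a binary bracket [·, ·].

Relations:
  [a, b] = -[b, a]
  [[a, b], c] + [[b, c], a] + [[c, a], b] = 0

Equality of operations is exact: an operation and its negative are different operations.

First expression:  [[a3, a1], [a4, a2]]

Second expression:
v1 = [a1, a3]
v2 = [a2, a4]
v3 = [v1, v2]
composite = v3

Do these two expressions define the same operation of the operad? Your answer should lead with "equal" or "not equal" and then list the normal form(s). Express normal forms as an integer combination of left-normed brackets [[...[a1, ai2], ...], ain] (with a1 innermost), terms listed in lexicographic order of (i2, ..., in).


Reducing the first expression gives [[[a1, a3], a2], a4] - [[[a1, a3], a4], a2]
Reducing the second expression gives [[[a1, a3], a2], a4] - [[[a1, a3], a4], a2]
The normal forms match — equal.

equal — both sides give [[[a1, a3], a2], a4] - [[[a1, a3], a4], a2]


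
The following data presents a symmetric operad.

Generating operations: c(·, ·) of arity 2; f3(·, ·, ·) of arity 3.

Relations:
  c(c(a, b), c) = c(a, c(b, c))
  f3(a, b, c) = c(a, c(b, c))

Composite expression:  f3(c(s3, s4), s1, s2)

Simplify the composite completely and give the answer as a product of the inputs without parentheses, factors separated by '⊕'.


s3 ⊕ s4 ⊕ s1 ⊕ s2

All parenthesizations of f3 agree; list the s-inputs left to right.
c(s3, s4) spells out as s3 ⊕ s4
f3(c(s3, s4), s1, s2) spells out as s3 ⊕ s4 ⊕ s1 ⊕ s2


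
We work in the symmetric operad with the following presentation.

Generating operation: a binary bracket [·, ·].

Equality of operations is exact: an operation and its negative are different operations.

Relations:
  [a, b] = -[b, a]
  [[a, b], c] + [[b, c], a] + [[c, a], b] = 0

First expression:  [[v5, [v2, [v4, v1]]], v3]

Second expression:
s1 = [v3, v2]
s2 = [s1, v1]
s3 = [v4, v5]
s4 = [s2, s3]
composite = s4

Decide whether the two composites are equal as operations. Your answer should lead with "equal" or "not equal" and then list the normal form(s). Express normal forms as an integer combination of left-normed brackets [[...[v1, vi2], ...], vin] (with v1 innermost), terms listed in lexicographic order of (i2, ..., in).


In normal form, the first expression is -[[[[v1, v4], v2], v5], v3]
In normal form, the second expression is [[[[v1, v2], v3], v4], v5] - [[[[v1, v2], v3], v5], v4] - [[[[v1, v3], v2], v4], v5] + [[[[v1, v3], v2], v5], v4]
The normal forms differ: not equal.

not equal — first -[[[[v1, v4], v2], v5], v3], second [[[[v1, v2], v3], v4], v5] - [[[[v1, v2], v3], v5], v4] - [[[[v1, v3], v2], v4], v5] + [[[[v1, v3], v2], v5], v4]


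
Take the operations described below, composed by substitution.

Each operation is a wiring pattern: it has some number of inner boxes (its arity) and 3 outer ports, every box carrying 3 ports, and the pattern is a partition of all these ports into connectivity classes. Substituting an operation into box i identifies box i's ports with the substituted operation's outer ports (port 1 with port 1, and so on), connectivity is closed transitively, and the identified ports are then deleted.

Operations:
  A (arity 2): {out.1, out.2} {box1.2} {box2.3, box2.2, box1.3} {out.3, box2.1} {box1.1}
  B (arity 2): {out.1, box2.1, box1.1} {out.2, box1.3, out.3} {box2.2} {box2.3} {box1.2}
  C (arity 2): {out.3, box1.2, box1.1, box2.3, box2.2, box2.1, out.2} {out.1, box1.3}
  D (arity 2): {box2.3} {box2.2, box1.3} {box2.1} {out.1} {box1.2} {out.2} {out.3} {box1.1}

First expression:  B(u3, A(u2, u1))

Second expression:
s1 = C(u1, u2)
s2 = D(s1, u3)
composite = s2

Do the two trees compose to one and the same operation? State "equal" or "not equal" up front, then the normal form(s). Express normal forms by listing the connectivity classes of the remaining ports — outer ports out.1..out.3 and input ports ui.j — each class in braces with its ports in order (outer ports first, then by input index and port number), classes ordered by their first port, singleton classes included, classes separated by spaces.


not equal — first {out.1, u3.1} {out.2, out.3, u3.3} {u1.1} {u1.2, u1.3, u2.3} {u2.1} {u2.2} {u3.2}, second {out.1} {out.2} {out.3} {u1.1, u1.2, u2.1, u2.2, u2.3, u3.2} {u1.3} {u3.1} {u3.3}

The first expression reduces to {out.1, u3.1} {out.2, out.3, u3.3} {u1.1} {u1.2, u1.3, u2.3} {u2.1} {u2.2} {u3.2}
The second expression reduces to {out.1} {out.2} {out.3} {u1.1, u1.2, u2.1, u2.2, u2.3, u3.2} {u1.3} {u3.1} {u3.3}
No match — not equal.


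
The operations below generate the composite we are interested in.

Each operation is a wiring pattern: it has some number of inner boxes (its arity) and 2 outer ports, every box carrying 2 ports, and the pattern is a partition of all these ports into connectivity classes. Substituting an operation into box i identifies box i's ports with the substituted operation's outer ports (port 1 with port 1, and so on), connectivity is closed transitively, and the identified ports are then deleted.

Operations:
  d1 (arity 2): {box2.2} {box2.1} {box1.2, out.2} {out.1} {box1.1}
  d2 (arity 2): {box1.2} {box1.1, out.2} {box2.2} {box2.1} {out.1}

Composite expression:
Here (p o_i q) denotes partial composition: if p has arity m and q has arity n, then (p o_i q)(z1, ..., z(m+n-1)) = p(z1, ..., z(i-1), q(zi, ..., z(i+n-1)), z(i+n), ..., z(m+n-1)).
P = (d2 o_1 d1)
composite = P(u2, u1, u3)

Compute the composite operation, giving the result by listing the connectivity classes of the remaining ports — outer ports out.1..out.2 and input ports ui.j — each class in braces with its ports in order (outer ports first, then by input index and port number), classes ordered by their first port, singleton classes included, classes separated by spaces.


{out.1} {out.2} {u1.1} {u1.2} {u2.1} {u2.2} {u3.1} {u3.2}

Substituting into d2 glues patterns; closure does the rest.
through d1, on inputs (u2, u1): {out.1} {out.2, u2.2} {u1.1} {u1.2} {u2.1} (out.j = stage outer ports)
through d2, on inputs (u2, u1, u3): {out.1} {out.2} {u1.1} {u1.2} {u2.1} {u2.2} {u3.1} {u3.2} (out.j = stage outer ports)


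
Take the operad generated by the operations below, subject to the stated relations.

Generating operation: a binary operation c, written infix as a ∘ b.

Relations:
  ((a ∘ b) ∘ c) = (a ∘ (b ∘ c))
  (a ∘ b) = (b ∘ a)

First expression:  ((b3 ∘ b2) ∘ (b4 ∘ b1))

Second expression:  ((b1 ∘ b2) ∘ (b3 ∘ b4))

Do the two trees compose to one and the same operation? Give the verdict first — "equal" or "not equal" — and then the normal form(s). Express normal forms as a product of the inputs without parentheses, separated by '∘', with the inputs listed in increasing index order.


equal: each reduces to b1 ∘ b2 ∘ b3 ∘ b4

The first expression, normalized: b1 ∘ b2 ∘ b3 ∘ b4
The second expression, normalized: b1 ∘ b2 ∘ b3 ∘ b4
Both agree, so they are equal.


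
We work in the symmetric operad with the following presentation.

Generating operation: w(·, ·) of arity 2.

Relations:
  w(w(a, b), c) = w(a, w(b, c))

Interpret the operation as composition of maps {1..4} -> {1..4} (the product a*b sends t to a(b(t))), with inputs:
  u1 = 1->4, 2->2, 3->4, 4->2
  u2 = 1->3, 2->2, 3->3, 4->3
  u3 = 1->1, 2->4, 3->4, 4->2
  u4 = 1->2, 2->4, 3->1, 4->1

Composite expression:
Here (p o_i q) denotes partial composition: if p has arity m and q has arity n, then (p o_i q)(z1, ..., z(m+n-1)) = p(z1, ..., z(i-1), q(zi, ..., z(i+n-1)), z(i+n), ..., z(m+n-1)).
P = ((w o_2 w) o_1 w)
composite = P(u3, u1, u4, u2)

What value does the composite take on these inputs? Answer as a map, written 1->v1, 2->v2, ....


w(u3, u1) = 1->2, 2->4, 3->2, 4->4
w(u4, u2) = 1->1, 2->4, 3->1, 4->1
w(w(u3, u1), w(u4, u2)) = 1->2, 2->4, 3->2, 4->2

1->2, 2->4, 3->2, 4->2


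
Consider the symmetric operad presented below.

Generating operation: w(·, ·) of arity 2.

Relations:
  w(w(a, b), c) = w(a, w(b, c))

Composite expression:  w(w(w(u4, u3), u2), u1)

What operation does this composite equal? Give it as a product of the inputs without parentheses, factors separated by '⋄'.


The w-tree's shape is irrelevant; the u-reading-order decides.
w(u4, u3) spells out as u4 ⋄ u3
w(w(u4, u3), u2) spells out as u4 ⋄ u3 ⋄ u2
w(w(w(u4, u3), u2), u1) spells out as u4 ⋄ u3 ⋄ u2 ⋄ u1

u4 ⋄ u3 ⋄ u2 ⋄ u1


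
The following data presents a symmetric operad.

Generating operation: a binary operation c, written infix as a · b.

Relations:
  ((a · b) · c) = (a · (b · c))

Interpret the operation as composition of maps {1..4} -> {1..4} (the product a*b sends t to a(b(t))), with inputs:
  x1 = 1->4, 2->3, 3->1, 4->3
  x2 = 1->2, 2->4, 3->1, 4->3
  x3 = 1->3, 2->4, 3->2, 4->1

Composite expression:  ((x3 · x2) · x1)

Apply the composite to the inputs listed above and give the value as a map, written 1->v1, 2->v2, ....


1->2, 2->3, 3->4, 4->3

(x3 · x2) = 1->4, 2->1, 3->3, 4->2
((x3 · x2) · x1) = 1->2, 2->3, 3->4, 4->3
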